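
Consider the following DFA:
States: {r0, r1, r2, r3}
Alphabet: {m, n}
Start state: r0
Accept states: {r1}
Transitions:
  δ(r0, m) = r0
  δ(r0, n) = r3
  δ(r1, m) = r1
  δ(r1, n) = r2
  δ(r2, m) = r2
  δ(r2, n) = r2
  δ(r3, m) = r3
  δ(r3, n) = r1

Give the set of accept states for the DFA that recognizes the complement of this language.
Complement accept states = All states \ Original accept states
= {r0, r1, r2, r3} \ {r1}
{r0, r2, r3}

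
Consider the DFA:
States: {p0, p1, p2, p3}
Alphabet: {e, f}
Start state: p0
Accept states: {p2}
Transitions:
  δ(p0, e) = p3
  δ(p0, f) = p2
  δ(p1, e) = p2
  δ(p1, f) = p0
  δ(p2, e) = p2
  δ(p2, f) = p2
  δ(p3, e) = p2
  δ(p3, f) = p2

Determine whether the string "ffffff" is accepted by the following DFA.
Processing string "ffffff":
  p0 --f--> p2
  p2 --f--> p2
  p2 --f--> p2
  p2 --f--> p2
  p2 --f--> p2
  p2 --f--> p2
Final state: p2
Accept states: {p2}
Yes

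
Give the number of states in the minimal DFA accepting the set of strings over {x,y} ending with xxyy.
By Myhill–Nerode, count the distinguishable equivalence classes: 5 classes — one per longest suffix of the input that is a prefix of 'xxyy' (lengths 0 through 4); only the length-4 class is accepting.
5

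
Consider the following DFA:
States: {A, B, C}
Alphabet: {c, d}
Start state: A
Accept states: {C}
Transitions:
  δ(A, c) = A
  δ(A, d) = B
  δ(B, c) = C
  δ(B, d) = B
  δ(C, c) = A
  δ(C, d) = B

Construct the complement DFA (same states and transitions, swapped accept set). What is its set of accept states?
Complement accept states = All states \ Original accept states
= {A, B, C} \ {C}
{A, B}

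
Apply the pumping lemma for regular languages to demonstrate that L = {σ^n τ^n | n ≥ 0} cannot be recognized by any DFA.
Assume L is regular with pumping length p. Idea: pumping the σ-block changes the count balance.
Choose s = σ^p τ^p (length 2p ≥ p). By the pumping lemma, s = xyz with |xy| ≤ p, |y| > 0. So y = σ^k for some k > 0 (since xy is entirely within the σ's). Pumping gives xy²z = σ^(p+k) τ^p, which is not in L since p+k ≠ p.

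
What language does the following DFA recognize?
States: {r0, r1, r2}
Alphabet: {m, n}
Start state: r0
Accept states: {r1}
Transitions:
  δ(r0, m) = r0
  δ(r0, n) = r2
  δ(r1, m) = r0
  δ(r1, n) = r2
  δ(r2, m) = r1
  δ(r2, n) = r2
Testing a few strings:
  'mm' → reject
  'm' → reject
  'mmn' → reject
  'nmm' → reject
State roles: r0=no suffix match; r1=suffix is nm; r2=one trailing n
All strings over {m,n} ending with nm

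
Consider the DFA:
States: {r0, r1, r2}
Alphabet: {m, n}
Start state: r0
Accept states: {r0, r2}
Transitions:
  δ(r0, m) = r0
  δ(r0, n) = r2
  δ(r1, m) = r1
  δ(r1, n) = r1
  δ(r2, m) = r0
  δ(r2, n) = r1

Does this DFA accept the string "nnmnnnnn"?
Processing string "nnmnnnnn":
  r0 --n--> r2
  r2 --n--> r1
  r1 --m--> r1
  r1 --n--> r1
  r1 --n--> r1
  r1 --n--> r1
  r1 --n--> r1
  r1 --n--> r1
Final state: r1
Accept states: {r0, r2}
No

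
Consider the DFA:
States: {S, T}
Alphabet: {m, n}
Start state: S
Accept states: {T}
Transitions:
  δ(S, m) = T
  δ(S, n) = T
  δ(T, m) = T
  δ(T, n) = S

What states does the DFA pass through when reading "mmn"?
read 'm': S → T
  read 'm': T → T
  read 'n': T → S
S -> T -> T -> S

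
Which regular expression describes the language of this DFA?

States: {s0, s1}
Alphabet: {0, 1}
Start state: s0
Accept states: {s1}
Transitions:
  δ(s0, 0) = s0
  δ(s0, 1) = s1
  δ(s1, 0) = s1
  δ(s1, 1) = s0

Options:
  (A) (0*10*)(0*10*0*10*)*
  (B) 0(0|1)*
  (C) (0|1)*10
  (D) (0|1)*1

Check each option against the DFA on short strings; one disagreement eliminates an option:
  (A) (0*10*)(0*10*0*10*)*: agrees with the DFA on every string of length ≤ 6
  (B) 0(0|1)*: on '0' the DFA goes s0 → s0 and rejects (s0 ∉ Accept), but the regex matches it → eliminate
  (C) (0|1)*10: on '1' the DFA goes s0 → s1 and accepts (s1 ∈ Accept), but the regex does not match it → eliminate
  (D) (0|1)*1: on '10' the DFA goes s0 → s1 → s1 and accepts (s1 ∈ Accept), but the regex does not match it → eliminate
Only (A) is consistent with the DFA.
(A) (0*10*)(0*10*0*10*)*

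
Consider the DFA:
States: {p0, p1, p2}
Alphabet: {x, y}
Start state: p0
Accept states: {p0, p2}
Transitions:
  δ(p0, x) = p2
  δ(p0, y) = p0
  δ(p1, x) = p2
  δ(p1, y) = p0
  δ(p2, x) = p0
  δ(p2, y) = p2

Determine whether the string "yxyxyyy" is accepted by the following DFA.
Processing string "yxyxyyy":
  p0 --y--> p0
  p0 --x--> p2
  p2 --y--> p2
  p2 --x--> p0
  p0 --y--> p0
  p0 --y--> p0
  p0 --y--> p0
Final state: p0
Accept states: {p0, p2}
Yes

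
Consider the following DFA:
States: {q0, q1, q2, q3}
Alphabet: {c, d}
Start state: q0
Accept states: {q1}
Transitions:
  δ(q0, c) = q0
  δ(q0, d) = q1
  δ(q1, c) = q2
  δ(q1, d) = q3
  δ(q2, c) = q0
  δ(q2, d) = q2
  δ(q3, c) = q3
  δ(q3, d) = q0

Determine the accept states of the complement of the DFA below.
Complement accept states = All states \ Original accept states
= {q0, q1, q2, q3} \ {q1}
{q0, q2, q3}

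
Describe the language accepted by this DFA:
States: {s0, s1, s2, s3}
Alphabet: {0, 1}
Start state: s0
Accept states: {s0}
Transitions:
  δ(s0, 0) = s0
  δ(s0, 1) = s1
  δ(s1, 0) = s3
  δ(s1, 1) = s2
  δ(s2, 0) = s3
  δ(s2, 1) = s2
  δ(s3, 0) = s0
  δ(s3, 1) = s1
Testing a few strings:
  '1111' → reject
  '1110' → reject
  '1' → reject
  '0010' → reject
State roles: s0=value ≡ 0 (mod 4); s1=value ≡ 1 (mod 4); s2=value ≡ 3 (mod 4); s3=value ≡ 2 (mod 4)
All binary strings representing a multiple of 4 (read in base 2; leading zeros allowed and ε counts as 0)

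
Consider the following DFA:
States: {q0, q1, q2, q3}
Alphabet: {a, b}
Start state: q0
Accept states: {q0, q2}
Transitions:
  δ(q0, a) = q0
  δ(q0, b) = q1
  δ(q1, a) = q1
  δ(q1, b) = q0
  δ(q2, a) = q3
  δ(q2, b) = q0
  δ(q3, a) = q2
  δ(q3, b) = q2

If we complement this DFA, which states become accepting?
Complement accept states = All states \ Original accept states
= {q0, q1, q2, q3} \ {q0, q2}
{q1, q3}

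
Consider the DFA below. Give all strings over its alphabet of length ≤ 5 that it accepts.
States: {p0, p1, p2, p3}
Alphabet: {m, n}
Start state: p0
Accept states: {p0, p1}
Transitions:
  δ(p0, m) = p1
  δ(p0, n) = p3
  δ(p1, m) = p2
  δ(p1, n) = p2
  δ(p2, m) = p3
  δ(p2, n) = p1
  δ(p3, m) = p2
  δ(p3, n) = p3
ε, m, mmn, mnn, nmn, nnmn, mmmmn, mmnmn, mmnnn, mnmmn, mnnmn, mnnnn, nmmmn, nmnmn, nmnnn, nnnmn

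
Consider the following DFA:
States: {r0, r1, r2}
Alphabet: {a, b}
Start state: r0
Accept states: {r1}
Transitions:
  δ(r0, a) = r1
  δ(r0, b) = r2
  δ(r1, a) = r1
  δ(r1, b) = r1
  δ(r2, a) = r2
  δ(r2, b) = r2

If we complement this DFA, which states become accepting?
Complement accept states = All states \ Original accept states
= {r0, r1, r2} \ {r1}
{r0, r2}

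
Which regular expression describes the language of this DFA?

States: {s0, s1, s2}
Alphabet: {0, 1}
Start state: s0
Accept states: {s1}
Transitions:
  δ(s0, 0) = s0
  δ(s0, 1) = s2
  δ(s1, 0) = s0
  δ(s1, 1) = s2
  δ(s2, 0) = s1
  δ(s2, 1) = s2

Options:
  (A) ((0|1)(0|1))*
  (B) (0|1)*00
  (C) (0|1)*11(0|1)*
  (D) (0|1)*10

Check each option against the DFA on short strings; one disagreement eliminates an option:
  (A) ((0|1)(0|1))*: on ε the DFA stays in s0 and rejects (s0 ∉ Accept), but the regex matches it → eliminate
  (B) (0|1)*00: on '00' the DFA goes s0 → s0 → s0 and rejects (s0 ∉ Accept), but the regex matches it → eliminate
  (C) (0|1)*11(0|1)*: on '10' the DFA goes s0 → s2 → s1 and accepts (s1 ∈ Accept), but the regex does not match it → eliminate
  (D) (0|1)*10: agrees with the DFA on every string of length ≤ 6
Only (D) is consistent with the DFA.
(D) (0|1)*10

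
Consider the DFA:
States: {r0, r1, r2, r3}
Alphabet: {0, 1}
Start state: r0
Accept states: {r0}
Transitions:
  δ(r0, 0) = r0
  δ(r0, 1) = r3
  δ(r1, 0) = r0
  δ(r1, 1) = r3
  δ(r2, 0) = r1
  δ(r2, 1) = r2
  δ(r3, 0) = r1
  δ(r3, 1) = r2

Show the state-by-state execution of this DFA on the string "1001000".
read '1': r0 → r3
  read '0': r3 → r1
  read '0': r1 → r0
  read '1': r0 → r3
  read '0': r3 → r1
  read '0': r1 → r0
  read '0': r0 → r0
r0 -> r3 -> r1 -> r0 -> r3 -> r1 -> r0 -> r0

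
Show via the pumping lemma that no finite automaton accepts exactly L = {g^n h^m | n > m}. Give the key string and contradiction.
Assume L is regular with pumping length p. Idea: pumping down the g-block drops the g-count to at most the h-count.
Choose s = g^(p+1) h^p ∈ L (|s| = 2p+1 ≥ p). By the pumping lemma, s = xyz with |xy| ≤ p, |y| > 0, so y = g^k with k ≥ 1. Take i = 0: xz = g^(p+1−k) h^p. Since k ≥ 1, p+1−k ≤ p, so the number of g's is no longer strictly greater than the number of h's, hence xz ∉ L.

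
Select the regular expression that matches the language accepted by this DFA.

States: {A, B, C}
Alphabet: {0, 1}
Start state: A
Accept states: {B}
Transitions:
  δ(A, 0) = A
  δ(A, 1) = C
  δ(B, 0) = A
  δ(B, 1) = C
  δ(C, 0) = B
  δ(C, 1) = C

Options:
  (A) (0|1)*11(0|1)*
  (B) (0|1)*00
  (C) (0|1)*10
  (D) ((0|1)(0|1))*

Check each option against the DFA on short strings; one disagreement eliminates an option:
  (A) (0|1)*11(0|1)*: on '10' the DFA goes A → C → B and accepts (B ∈ Accept), but the regex does not match it → eliminate
  (B) (0|1)*00: on '00' the DFA goes A → A → A and rejects (A ∉ Accept), but the regex matches it → eliminate
  (C) (0|1)*10: agrees with the DFA on every string of length ≤ 6
  (D) ((0|1)(0|1))*: on ε the DFA stays in A and rejects (A ∉ Accept), but the regex matches it → eliminate
Only (C) is consistent with the DFA.
(C) (0|1)*10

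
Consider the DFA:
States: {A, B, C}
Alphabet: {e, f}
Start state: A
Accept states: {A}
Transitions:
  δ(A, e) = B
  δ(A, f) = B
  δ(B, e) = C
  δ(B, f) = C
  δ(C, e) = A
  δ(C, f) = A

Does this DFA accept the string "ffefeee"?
Processing string "ffefeee":
  A --f--> B
  B --f--> C
  C --e--> A
  A --f--> B
  B --e--> C
  C --e--> A
  A --e--> B
Final state: B
Accept states: {A}
No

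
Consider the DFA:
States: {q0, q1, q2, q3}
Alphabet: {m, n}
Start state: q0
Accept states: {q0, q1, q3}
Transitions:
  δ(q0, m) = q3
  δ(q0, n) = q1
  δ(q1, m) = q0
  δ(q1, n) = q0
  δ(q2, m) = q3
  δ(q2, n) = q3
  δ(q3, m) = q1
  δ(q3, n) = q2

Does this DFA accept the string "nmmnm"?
Processing string "nmmnm":
  q0 --n--> q1
  q1 --m--> q0
  q0 --m--> q3
  q3 --n--> q2
  q2 --m--> q3
Final state: q3
Accept states: {q0, q1, q3}
Yes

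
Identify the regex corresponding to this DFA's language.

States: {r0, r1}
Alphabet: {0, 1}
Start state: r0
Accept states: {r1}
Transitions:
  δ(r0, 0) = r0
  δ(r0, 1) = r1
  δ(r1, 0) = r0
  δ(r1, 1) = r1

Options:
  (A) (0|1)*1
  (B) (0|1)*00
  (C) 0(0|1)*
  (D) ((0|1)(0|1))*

Check each option against the DFA on short strings; one disagreement eliminates an option:
  (A) (0|1)*1: agrees with the DFA on every string of length ≤ 6
  (B) (0|1)*00: on '1' the DFA goes r0 → r1 and accepts (r1 ∈ Accept), but the regex does not match it → eliminate
  (C) 0(0|1)*: on '0' the DFA goes r0 → r0 and rejects (r0 ∉ Accept), but the regex matches it → eliminate
  (D) ((0|1)(0|1))*: on ε the DFA stays in r0 and rejects (r0 ∉ Accept), but the regex matches it → eliminate
Only (A) is consistent with the DFA.
(A) (0|1)*1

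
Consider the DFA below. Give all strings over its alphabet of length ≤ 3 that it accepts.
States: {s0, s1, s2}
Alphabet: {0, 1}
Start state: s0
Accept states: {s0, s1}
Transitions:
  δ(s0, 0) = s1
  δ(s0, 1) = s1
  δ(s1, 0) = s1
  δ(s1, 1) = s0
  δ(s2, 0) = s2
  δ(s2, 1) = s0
ε, 0, 1, 00, 01, 10, 11, 000, 001, 010, 011, 100, 101, 110, 111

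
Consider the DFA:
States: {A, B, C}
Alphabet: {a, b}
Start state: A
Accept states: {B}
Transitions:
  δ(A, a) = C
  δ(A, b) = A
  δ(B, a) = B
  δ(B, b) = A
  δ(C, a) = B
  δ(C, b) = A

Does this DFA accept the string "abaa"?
Processing string "abaa":
  A --a--> C
  C --b--> A
  A --a--> C
  C --a--> B
Final state: B
Accept states: {B}
Yes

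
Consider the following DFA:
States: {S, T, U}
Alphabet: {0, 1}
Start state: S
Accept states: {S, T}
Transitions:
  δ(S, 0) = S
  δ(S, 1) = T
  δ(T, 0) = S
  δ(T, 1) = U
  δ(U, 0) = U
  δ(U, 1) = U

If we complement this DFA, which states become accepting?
Complement accept states = All states \ Original accept states
= {S, T, U} \ {S, T}
{U}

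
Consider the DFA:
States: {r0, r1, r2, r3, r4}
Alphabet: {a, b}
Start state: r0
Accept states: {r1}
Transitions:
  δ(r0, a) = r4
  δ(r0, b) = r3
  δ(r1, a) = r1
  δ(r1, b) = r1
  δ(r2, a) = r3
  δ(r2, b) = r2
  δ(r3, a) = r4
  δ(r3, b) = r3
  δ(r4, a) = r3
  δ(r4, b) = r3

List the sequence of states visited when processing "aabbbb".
read 'a': r0 → r4
  read 'a': r4 → r3
  read 'b': r3 → r3
  read 'b': r3 → r3
  read 'b': r3 → r3
  read 'b': r3 → r3
r0 -> r4 -> r3 -> r3 -> r3 -> r3 -> r3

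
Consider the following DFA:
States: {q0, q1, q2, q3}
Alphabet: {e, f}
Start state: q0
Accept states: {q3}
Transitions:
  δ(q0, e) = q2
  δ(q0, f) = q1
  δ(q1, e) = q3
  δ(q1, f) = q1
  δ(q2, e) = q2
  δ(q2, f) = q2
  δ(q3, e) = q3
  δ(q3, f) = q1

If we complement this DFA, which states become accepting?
Complement accept states = All states \ Original accept states
= {q0, q1, q2, q3} \ {q3}
{q0, q1, q2}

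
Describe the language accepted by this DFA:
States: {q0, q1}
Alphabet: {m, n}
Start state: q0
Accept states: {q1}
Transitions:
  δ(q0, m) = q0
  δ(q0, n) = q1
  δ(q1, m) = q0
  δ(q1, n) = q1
Testing a few strings:
  'nm' → reject
  'nn' → accept
  'nmm' → reject
  'mm' → reject
State roles: q0=last symbol not n; q1=last symbol is n
All strings over {m,n} ending with n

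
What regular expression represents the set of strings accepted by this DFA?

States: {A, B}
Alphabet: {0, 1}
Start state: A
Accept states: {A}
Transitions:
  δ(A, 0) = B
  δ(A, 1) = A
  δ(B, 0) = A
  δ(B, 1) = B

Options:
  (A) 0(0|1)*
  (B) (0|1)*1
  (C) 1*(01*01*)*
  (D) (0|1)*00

Check each option against the DFA on short strings; one disagreement eliminates an option:
  (A) 0(0|1)*: on ε the DFA stays in A and accepts (A ∈ Accept), but the regex does not match it → eliminate
  (B) (0|1)*1: on ε the DFA stays in A and accepts (A ∈ Accept), but the regex does not match it → eliminate
  (C) 1*(01*01*)*: agrees with the DFA on every string of length ≤ 6
  (D) (0|1)*00: on ε the DFA stays in A and accepts (A ∈ Accept), but the regex does not match it → eliminate
Only (C) is consistent with the DFA.
(C) 1*(01*01*)*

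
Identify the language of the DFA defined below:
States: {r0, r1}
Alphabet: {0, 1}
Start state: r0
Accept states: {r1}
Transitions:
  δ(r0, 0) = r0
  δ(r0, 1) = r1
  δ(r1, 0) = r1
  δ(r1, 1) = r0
Testing a few strings:
  '00' → reject
  '0' → reject
  '110' → reject
  '01' → accept
State roles: r0=even number of 1's so far; r1=odd number of 1's so far
All binary strings with an odd number of 1's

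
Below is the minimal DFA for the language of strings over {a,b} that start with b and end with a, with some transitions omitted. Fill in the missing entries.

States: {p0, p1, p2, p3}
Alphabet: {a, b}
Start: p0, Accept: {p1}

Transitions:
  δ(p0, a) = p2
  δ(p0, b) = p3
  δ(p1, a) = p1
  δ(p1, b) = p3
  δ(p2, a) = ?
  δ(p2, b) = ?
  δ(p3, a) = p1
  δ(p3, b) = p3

From the language and accept set, identify what each state tracks — p0: no input read; p1: started with b, last symbol a; p2: started with a (dead); p3: started with b, last symbol b.
Each missing δ(q, a) is the state matching the new tracked value after reading a.
δ(p2, a) = p2; δ(p2, b) = p2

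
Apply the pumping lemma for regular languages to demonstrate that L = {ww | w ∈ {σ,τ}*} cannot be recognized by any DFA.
Assume L is regular with pumping length p. Idea: pumping the leading σ-block breaks the equality of the two halves.
Choose s = σ^p τ σ^p τ ∈ L (with w = σ^p τ). |s| = 2p+2 ≥ p. By the pumping lemma, s = xyz with |xy| ≤ p, |y| > 0, so y = σ^k with k ≥ 1, in the first σ-block. Then xy²z = σ^(p+k) τ σ^p τ, of length 2p+2+k. If k is odd this length is odd, so it cannot be of the form ww. If k is even, each half has length p+1+k/2 ≤ p+k, so the first half lies entirely inside the leading σ-block and contains no τ, while the second half ends in τ; the halves differ. Either way xy²z ∉ L.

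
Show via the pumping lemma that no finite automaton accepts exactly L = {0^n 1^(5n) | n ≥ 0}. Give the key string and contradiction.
Assume L is regular with pumping length p. Idea: pumping the 0-block breaks the 1:5 ratio.
Choose s = 0^p 1^(5p) (length 6p ≥ p). By the pumping lemma, s = xyz with |xy| ≤ p, |y| > 0, so y = 0^k with k ≥ 1. Then xy²z = 0^(p+k) 1^(5p). For this to be in L we would need 5p = 5(p+k), i.e. 5k = 0, contradicting k ≥ 1. So xy²z ∉ L.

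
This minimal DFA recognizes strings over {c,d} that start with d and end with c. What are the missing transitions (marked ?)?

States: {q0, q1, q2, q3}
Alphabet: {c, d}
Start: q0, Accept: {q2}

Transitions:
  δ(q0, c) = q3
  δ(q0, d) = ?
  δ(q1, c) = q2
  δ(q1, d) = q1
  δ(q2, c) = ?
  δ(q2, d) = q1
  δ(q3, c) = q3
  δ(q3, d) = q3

From the language and accept set, identify what each state tracks — q0: no input read; q1: started with d, last symbol d; q2: started with d, last symbol c; q3: started with c (dead).
Each missing δ(q, a) is the state matching the new tracked value after reading a.
δ(q0, d) = q1; δ(q2, c) = q2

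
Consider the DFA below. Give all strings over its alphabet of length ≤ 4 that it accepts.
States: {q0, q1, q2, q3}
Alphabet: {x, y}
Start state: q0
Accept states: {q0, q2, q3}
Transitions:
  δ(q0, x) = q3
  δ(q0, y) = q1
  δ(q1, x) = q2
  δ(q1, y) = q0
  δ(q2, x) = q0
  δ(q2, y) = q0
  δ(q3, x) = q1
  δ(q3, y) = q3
ε, x, xy, yx, yy, xxx, xxy, xyy, yxx, yxy, yyx, xxxx, xxxy, xxyx, xyxx, xyxy, xyyy, yxxx, yxyx, yyxy, yyyx, yyyy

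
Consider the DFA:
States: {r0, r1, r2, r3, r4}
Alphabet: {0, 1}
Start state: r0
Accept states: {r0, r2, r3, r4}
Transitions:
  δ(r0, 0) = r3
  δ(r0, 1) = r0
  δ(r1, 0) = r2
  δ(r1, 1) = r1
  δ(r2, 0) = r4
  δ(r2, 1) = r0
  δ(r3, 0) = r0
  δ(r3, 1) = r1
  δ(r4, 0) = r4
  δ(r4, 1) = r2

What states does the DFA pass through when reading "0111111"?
read '0': r0 → r3
  read '1': r3 → r1
  read '1': r1 → r1
  read '1': r1 → r1
  read '1': r1 → r1
  read '1': r1 → r1
  read '1': r1 → r1
r0 -> r3 -> r1 -> r1 -> r1 -> r1 -> r1 -> r1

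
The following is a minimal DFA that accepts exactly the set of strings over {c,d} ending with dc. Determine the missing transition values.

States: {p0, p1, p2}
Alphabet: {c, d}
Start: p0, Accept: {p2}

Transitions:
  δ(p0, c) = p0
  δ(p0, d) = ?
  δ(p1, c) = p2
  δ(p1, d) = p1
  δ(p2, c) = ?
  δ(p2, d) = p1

From the language and accept set, identify what each state tracks — p0: no suffix match; p1: one trailing d; p2: suffix is dc.
Each missing δ(q, a) is the state matching the new tracked value after reading a.
δ(p0, d) = p1; δ(p2, c) = p0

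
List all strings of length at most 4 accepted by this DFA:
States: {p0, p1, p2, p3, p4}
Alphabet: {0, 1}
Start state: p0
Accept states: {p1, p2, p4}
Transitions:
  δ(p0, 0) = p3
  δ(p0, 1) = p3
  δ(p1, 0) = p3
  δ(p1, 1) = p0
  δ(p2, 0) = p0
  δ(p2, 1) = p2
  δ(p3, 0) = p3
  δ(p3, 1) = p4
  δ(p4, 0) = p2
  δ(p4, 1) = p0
01, 11, 001, 010, 101, 110, 0001, 0010, 0101, 1001, 1010, 1101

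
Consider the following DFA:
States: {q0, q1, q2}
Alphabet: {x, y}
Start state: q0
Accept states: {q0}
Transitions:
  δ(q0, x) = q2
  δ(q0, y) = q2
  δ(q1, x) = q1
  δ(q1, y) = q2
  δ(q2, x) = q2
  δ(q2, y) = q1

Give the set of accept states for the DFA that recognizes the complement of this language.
Complement accept states = All states \ Original accept states
= {q0, q1, q2} \ {q0}
{q1, q2}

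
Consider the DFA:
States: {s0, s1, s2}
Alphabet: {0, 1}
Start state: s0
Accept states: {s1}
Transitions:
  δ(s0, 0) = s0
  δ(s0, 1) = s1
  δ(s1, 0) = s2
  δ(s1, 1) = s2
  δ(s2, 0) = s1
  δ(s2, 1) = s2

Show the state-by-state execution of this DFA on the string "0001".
read '0': s0 → s0
  read '0': s0 → s0
  read '0': s0 → s0
  read '1': s0 → s1
s0 -> s0 -> s0 -> s0 -> s1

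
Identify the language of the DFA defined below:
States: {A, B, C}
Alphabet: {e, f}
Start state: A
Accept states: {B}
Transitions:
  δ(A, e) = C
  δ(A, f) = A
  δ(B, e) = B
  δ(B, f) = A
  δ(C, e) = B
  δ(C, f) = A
Testing a few strings:
  'f' → reject
  'feee' → accept
  'fe' → reject
  'e' → reject
State roles: A=last symbol not e; B=two trailing e's; C=one trailing e
All strings over {e,f} ending with ee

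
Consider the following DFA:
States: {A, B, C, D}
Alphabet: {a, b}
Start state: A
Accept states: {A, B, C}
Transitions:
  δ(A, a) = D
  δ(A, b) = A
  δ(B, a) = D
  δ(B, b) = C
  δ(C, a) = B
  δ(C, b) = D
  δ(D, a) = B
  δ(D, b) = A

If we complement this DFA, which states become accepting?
Complement accept states = All states \ Original accept states
= {A, B, C, D} \ {A, B, C}
{D}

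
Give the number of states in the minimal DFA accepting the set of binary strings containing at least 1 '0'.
By Myhill–Nerode, count the distinguishable equivalence classes: 2 classes — having seen 0, or ≥1 copies of '0'; any two classes i < j (j ≤ 1) are distinguished by the string 0^(1−j), which takes class j to 1 copy (accepted) but leaves class i below 1 (rejected).
2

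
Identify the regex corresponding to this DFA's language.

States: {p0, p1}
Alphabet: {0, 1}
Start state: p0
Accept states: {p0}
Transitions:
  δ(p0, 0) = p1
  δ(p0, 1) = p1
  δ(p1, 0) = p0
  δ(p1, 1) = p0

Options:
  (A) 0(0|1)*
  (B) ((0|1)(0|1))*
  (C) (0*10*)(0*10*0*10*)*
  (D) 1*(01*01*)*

Check each option against the DFA on short strings; one disagreement eliminates an option:
  (A) 0(0|1)*: on ε the DFA stays in p0 and accepts (p0 ∈ Accept), but the regex does not match it → eliminate
  (B) ((0|1)(0|1))*: agrees with the DFA on every string of length ≤ 6
  (C) (0*10*)(0*10*0*10*)*: on ε the DFA stays in p0 and accepts (p0 ∈ Accept), but the regex does not match it → eliminate
  (D) 1*(01*01*)*: on '1' the DFA goes p0 → p1 and rejects (p1 ∉ Accept), but the regex matches it → eliminate
Only (B) is consistent with the DFA.
(B) ((0|1)(0|1))*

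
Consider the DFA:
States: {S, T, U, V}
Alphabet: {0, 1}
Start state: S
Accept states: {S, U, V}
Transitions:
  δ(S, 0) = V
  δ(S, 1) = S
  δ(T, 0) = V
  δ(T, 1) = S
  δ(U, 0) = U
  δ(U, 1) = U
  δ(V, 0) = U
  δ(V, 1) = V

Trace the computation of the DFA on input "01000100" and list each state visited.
read '0': S → V
  read '1': V → V
  read '0': V → U
  read '0': U → U
  read '0': U → U
  read '1': U → U
  read '0': U → U
  read '0': U → U
S -> V -> V -> U -> U -> U -> U -> U -> U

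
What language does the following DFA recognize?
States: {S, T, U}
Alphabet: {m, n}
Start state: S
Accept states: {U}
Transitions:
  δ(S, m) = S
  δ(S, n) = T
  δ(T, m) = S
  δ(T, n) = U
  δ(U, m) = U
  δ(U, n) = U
Testing a few strings:
  'n' → reject
  'mn' → reject
  'm' → reject
  'nmnm' → reject
State roles: S=no progress toward nn; T=one trailing n; U=substring nn seen
All strings over {m,n} containing the substring nn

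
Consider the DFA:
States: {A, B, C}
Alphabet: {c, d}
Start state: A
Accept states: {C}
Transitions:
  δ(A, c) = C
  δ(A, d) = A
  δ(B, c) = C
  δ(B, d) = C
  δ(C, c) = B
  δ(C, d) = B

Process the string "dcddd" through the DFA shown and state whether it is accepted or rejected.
Processing string "dcddd":
  A --d--> A
  A --c--> C
  C --d--> B
  B --d--> C
  C --d--> B
Final state: B
Accept states: {C}
No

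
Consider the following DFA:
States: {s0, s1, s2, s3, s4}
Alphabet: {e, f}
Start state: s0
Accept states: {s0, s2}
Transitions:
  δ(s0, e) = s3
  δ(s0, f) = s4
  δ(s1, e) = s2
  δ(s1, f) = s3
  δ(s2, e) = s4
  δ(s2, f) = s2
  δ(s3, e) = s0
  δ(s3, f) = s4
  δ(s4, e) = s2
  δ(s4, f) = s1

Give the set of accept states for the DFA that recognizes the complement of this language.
Complement accept states = All states \ Original accept states
= {s0, s1, s2, s3, s4} \ {s0, s2}
{s1, s3, s4}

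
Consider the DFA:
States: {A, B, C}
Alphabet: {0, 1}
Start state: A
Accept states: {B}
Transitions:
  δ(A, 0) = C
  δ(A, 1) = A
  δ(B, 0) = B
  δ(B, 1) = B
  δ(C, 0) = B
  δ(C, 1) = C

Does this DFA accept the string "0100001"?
Processing string "0100001":
  A --0--> C
  C --1--> C
  C --0--> B
  B --0--> B
  B --0--> B
  B --0--> B
  B --1--> B
Final state: B
Accept states: {B}
Yes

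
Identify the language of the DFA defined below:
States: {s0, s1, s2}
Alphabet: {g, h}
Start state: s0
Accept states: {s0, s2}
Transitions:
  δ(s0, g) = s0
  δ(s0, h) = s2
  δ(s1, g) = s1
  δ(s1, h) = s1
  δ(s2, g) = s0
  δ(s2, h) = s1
Testing a few strings:
  'hghh' → reject
  'hgg' → accept
  'hgh' → accept
  'ghh' → reject
State roles: s0=last symbol not h (ok); s1=saw hh (dead); s2=last symbol h (ok)
All strings over {g,h} with no two consecutive h's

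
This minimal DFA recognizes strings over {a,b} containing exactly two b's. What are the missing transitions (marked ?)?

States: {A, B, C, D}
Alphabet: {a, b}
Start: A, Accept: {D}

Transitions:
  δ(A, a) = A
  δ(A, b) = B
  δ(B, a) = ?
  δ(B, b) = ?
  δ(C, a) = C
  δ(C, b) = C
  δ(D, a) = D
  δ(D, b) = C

From the language and accept set, identify what each state tracks — A: zero b's; B: one b; C: ≥ three b's (dead); D: two b's.
Each missing δ(q, a) is the state matching the new tracked value after reading a.
δ(B, a) = B; δ(B, b) = D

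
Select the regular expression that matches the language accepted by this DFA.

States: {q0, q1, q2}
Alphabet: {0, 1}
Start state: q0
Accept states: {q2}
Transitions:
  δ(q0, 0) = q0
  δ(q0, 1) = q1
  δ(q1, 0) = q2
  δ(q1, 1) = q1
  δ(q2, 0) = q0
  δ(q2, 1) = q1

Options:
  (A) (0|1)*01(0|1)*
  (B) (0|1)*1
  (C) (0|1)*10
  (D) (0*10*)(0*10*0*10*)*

Check each option against the DFA on short strings; one disagreement eliminates an option:
  (A) (0|1)*01(0|1)*: on '01' the DFA goes q0 → q0 → q1 and rejects (q1 ∉ Accept), but the regex matches it → eliminate
  (B) (0|1)*1: on '1' the DFA goes q0 → q1 and rejects (q1 ∉ Accept), but the regex matches it → eliminate
  (C) (0|1)*10: agrees with the DFA on every string of length ≤ 6
  (D) (0*10*)(0*10*0*10*)*: on '1' the DFA goes q0 → q1 and rejects (q1 ∉ Accept), but the regex matches it → eliminate
Only (C) is consistent with the DFA.
(C) (0|1)*10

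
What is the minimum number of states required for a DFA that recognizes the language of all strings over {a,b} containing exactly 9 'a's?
By Myhill–Nerode, count the distinguishable equivalence classes: 11 classes — having seen 0, 1, …, 9, or >9 copies of 'a'; the count-9 class is the only accepting one and >9 is dead.
11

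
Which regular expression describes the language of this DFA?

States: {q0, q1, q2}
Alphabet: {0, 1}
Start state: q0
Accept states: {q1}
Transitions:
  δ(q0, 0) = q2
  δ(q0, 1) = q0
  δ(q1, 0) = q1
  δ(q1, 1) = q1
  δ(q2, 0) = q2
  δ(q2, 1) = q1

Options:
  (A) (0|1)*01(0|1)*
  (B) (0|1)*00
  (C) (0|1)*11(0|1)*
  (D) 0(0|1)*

Check each option against the DFA on short strings; one disagreement eliminates an option:
  (A) (0|1)*01(0|1)*: agrees with the DFA on every string of length ≤ 6
  (B) (0|1)*00: on '00' the DFA goes q0 → q2 → q2 and rejects (q2 ∉ Accept), but the regex matches it → eliminate
  (C) (0|1)*11(0|1)*: on '01' the DFA goes q0 → q2 → q1 and accepts (q1 ∈ Accept), but the regex does not match it → eliminate
  (D) 0(0|1)*: on '0' the DFA goes q0 → q2 and rejects (q2 ∉ Accept), but the regex matches it → eliminate
Only (A) is consistent with the DFA.
(A) (0|1)*01(0|1)*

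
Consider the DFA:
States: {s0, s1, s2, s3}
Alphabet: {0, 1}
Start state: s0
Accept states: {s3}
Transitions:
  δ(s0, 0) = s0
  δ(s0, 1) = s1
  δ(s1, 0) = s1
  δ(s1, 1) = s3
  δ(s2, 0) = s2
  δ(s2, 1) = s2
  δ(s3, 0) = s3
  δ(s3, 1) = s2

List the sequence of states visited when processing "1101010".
read '1': s0 → s1
  read '1': s1 → s3
  read '0': s3 → s3
  read '1': s3 → s2
  read '0': s2 → s2
  read '1': s2 → s2
  read '0': s2 → s2
s0 -> s1 -> s3 -> s3 -> s2 -> s2 -> s2 -> s2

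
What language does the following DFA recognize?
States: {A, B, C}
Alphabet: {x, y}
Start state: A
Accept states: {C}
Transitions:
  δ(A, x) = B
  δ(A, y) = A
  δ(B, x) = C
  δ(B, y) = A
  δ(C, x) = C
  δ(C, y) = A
Testing a few strings:
  'yyx' → reject
  'yyyy' → reject
  'yyxy' → reject
  'yx' → reject
State roles: A=last symbol not x; B=one trailing x; C=two trailing x's
All strings over {x,y} ending with xx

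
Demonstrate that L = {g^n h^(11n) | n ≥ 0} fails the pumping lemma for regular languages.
Assume L is regular with pumping length p. Idea: pumping the g-block breaks the 1:11 ratio.
Choose s = g^p h^(11p) (length 12p ≥ p). By the pumping lemma, s = xyz with |xy| ≤ p, |y| > 0, so y = g^k with k ≥ 1. Then xy²z = g^(p+k) h^(11p). For this to be in L we would need 11p = 11(p+k), i.e. 11k = 0, contradicting k ≥ 1. So xy²z ∉ L.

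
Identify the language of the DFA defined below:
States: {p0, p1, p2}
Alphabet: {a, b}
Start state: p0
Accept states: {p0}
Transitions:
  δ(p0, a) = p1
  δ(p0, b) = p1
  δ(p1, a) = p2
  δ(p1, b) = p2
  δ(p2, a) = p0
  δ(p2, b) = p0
Testing a few strings:
  'ab' → reject
  'bbb' → accept
  'a' → reject
  'b' → reject
State roles: p0=length ≡ 0 (mod 3); p1=length ≡ 1 (mod 3); p2=length ≡ 2 (mod 3)
All strings over {a,b} whose length is a multiple of 3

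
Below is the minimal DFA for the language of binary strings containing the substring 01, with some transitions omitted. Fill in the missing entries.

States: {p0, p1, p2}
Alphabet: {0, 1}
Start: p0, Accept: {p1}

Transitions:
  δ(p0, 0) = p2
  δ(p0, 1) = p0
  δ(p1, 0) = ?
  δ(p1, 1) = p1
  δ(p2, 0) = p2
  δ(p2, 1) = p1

From the language and accept set, identify what each state tracks — p0: no 0 seen yet; p1: substring 01 seen; p2: seen a 0, waiting for 1.
Each missing δ(q, a) is the state matching the new tracked value after reading a.
δ(p1, 0) = p1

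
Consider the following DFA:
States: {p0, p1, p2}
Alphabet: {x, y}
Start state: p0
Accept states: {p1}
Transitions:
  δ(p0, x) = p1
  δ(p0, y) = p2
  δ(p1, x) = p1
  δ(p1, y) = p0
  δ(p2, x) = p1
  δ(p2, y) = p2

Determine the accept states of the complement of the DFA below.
Complement accept states = All states \ Original accept states
= {p0, p1, p2} \ {p1}
{p0, p2}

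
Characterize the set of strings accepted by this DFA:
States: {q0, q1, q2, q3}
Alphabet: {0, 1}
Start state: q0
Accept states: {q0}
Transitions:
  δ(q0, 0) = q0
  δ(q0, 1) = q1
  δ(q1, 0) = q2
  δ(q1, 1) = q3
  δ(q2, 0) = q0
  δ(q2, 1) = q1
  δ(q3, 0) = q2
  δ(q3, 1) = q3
Testing a few strings:
  '0' → accept
  '0001' → reject
  '000' → accept
  '111' → reject
State roles: q0=value ≡ 0 (mod 4); q1=value ≡ 1 (mod 4); q2=value ≡ 2 (mod 4); q3=value ≡ 3 (mod 4)
All binary strings representing a multiple of 4 (read in base 2; leading zeros allowed and ε counts as 0)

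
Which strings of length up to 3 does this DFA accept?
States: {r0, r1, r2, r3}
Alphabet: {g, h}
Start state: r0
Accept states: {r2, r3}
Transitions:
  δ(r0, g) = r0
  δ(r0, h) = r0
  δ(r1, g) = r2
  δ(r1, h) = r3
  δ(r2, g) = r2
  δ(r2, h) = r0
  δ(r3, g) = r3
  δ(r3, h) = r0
None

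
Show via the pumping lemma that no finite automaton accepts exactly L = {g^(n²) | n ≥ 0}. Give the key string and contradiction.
Assume L is regular with pumping length p. Idea: pumping adds a fixed amount, but gaps between consecutive squares grow.
Choose s = g^(p²) (length p² ≥ p). By the pumping lemma, s = xyz with |xy| ≤ p, |y| > 0, so |y| = k with 1 ≤ k ≤ p. Then |xy²z| = p²+k. Since p² < p²+k ≤ p²+p < (p+1)², the length p²+k lies strictly between consecutive squares, so it is not a perfect square and xy²z ∉ L.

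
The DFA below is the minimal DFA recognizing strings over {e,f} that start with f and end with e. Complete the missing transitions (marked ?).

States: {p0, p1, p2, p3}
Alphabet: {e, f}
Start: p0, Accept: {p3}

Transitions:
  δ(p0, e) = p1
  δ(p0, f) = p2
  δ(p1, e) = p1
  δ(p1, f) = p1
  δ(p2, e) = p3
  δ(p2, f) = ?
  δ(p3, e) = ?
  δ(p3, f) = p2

From the language and accept set, identify what each state tracks — p0: no input read; p1: started with e (dead); p2: started with f, last symbol f; p3: started with f, last symbol e.
Each missing δ(q, a) is the state matching the new tracked value after reading a.
δ(p2, f) = p2; δ(p3, e) = p3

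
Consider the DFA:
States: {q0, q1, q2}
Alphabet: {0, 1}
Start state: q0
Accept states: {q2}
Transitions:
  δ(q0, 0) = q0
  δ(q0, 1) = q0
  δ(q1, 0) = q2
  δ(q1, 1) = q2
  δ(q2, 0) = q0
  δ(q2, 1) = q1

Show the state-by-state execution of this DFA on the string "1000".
read '1': q0 → q0
  read '0': q0 → q0
  read '0': q0 → q0
  read '0': q0 → q0
q0 -> q0 -> q0 -> q0 -> q0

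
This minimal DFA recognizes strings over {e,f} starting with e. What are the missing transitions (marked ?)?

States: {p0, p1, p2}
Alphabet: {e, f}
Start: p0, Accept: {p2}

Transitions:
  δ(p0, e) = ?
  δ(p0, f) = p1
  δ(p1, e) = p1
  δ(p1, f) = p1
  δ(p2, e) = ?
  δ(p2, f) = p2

From the language and accept set, identify what each state tracks — p0: no input read; p1: started with f (dead); p2: started with e.
Each missing δ(q, a) is the state matching the new tracked value after reading a.
δ(p0, e) = p2; δ(p2, e) = p2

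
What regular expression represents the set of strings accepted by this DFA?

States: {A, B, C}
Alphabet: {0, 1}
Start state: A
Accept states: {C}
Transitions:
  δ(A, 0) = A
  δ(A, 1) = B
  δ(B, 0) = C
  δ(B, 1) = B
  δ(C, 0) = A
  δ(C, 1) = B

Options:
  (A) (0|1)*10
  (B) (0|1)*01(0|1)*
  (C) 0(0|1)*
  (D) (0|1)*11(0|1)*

Check each option against the DFA on short strings; one disagreement eliminates an option:
  (A) (0|1)*10: agrees with the DFA on every string of length ≤ 6
  (B) (0|1)*01(0|1)*: on '01' the DFA goes A → A → B and rejects (B ∉ Accept), but the regex matches it → eliminate
  (C) 0(0|1)*: on '0' the DFA goes A → A and rejects (A ∉ Accept), but the regex matches it → eliminate
  (D) (0|1)*11(0|1)*: on '10' the DFA goes A → B → C and accepts (C ∈ Accept), but the regex does not match it → eliminate
Only (A) is consistent with the DFA.
(A) (0|1)*10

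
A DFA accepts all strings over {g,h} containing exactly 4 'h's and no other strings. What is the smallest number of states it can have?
By Myhill–Nerode, count the distinguishable equivalence classes: 6 classes — having seen 0, 1, …, 4, or >4 copies of 'h'; the count-4 class is the only accepting one and >4 is dead.
6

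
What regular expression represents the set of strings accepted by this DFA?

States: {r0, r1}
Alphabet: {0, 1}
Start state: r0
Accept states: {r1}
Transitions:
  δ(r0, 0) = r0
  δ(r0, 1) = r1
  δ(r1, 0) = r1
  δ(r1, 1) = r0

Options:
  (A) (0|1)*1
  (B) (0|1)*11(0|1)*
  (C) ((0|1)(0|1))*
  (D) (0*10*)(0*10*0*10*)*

Check each option against the DFA on short strings; one disagreement eliminates an option:
  (A) (0|1)*1: on '10' the DFA goes r0 → r1 → r1 and accepts (r1 ∈ Accept), but the regex does not match it → eliminate
  (B) (0|1)*11(0|1)*: on '1' the DFA goes r0 → r1 and accepts (r1 ∈ Accept), but the regex does not match it → eliminate
  (C) ((0|1)(0|1))*: on ε the DFA stays in r0 and rejects (r0 ∉ Accept), but the regex matches it → eliminate
  (D) (0*10*)(0*10*0*10*)*: agrees with the DFA on every string of length ≤ 6
Only (D) is consistent with the DFA.
(D) (0*10*)(0*10*0*10*)*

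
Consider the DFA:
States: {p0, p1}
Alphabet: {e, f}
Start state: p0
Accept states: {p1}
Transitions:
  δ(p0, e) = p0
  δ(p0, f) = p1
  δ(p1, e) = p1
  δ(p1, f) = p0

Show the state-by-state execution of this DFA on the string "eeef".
read 'e': p0 → p0
  read 'e': p0 → p0
  read 'e': p0 → p0
  read 'f': p0 → p1
p0 -> p0 -> p0 -> p0 -> p1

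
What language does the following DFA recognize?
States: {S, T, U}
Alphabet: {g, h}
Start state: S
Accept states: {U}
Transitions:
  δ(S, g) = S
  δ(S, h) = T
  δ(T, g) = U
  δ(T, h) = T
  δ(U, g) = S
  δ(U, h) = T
Testing a few strings:
  'gggh' → reject
  'h' → reject
  'hg' → accept
  'ghh' → reject
State roles: S=no suffix match; T=one trailing h; U=suffix is hg
All strings over {g,h} ending with hg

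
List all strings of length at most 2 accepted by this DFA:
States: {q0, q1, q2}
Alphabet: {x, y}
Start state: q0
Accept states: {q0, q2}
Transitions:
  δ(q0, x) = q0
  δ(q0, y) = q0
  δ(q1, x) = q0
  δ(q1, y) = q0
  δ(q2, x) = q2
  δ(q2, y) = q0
ε, x, y, xx, xy, yx, yy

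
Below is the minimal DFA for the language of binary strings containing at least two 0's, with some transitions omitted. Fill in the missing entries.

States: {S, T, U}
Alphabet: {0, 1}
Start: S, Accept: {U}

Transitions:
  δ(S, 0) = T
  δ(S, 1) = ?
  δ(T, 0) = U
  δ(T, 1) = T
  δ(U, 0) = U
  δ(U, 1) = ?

From the language and accept set, identify what each state tracks — S: zero 0's seen; T: one 0 seen; U: ≥ two 0's seen.
Each missing δ(q, a) is the state matching the new tracked value after reading a.
δ(S, 1) = S; δ(U, 1) = U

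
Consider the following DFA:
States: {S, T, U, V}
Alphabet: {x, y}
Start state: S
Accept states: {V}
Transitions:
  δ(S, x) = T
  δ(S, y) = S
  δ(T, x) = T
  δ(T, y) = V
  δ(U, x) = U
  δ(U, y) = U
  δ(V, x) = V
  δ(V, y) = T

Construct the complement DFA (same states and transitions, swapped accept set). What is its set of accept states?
Complement accept states = All states \ Original accept states
= {S, T, U, V} \ {V}
{S, T, U}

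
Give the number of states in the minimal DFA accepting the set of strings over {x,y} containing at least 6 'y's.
By Myhill–Nerode, count the distinguishable equivalence classes: 7 classes — having seen 0, 1, …, 5, or ≥6 copies of 'y'; any two classes i < j (j ≤ 6) are distinguished by the string y^(6−j), which takes class j to 6 copies (accepted) but leaves class i below 6 (rejected).
7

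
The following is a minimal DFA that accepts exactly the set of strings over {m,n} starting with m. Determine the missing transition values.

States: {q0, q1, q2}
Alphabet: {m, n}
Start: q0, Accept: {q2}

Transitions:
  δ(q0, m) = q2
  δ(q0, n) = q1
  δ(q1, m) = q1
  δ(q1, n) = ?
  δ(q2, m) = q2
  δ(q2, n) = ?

From the language and accept set, identify what each state tracks — q0: no input read; q1: started with n (dead); q2: started with m.
Each missing δ(q, a) is the state matching the new tracked value after reading a.
δ(q1, n) = q1; δ(q2, n) = q2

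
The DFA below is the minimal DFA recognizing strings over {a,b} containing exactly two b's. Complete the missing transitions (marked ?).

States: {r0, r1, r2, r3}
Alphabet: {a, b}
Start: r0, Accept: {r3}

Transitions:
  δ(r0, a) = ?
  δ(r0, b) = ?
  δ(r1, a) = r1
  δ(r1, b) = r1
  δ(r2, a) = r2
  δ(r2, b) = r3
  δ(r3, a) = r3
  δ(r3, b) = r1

From the language and accept set, identify what each state tracks — r0: zero b's; r1: ≥ three b's (dead); r2: one b; r3: two b's.
Each missing δ(q, a) is the state matching the new tracked value after reading a.
δ(r0, a) = r0; δ(r0, b) = r2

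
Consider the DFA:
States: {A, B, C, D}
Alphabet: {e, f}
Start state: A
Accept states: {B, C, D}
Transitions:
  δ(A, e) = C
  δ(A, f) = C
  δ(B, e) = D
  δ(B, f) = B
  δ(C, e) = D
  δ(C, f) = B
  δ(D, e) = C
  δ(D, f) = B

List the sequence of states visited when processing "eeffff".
read 'e': A → C
  read 'e': C → D
  read 'f': D → B
  read 'f': B → B
  read 'f': B → B
  read 'f': B → B
A -> C -> D -> B -> B -> B -> B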